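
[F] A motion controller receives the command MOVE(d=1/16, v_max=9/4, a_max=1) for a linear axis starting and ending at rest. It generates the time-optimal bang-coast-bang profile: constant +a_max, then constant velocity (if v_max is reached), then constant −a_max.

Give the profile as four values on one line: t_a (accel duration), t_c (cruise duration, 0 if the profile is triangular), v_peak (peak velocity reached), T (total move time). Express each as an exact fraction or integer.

t_a=1/4 t_c=0 v_peak=1/4 T=1/2

(v_max)²/a_max = (9/4)²/1 = 81/16
1/16 < 81/16 → triangular
v_peak = √(1/16·1) = √(1/16) = 1/4
t_a = (1/4)/1 = 1/4; t_c = 0
T = 2·1/4 = 1/2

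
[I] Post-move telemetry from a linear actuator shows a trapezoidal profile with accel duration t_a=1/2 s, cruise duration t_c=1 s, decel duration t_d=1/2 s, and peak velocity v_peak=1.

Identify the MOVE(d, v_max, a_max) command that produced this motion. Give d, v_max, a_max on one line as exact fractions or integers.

a_max = 1/(1/2) = 2
d_a = ½·1·1/2 = 1/4; d_c = 1·1 = 1
d = 2·1/4 + 1 = 3/2
t_c = 1 > 0 ⇒ limit active, v_max = 1

d=3/2 v_max=1 a_max=2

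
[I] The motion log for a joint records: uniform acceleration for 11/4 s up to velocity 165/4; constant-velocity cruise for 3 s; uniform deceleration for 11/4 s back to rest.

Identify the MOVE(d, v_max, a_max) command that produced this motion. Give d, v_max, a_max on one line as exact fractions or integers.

d=3795/16 v_max=165/4 a_max=15

a_max = (165/4)/(11/4) = 15
d_a = ½·165/4·11/4 = 1815/32; d_c = 165/4·3 = 495/4
d = 2·1815/32 + 495/4 = 3795/16
t_c = 3 > 0 ⇒ limit active, v_max = 165/4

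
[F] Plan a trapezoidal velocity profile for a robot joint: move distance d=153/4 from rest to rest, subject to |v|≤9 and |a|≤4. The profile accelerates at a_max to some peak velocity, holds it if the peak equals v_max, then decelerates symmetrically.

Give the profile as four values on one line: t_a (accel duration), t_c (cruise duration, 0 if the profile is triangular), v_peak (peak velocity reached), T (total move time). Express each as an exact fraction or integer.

v_max²/a_max = 9²/4 = 81/4
153/4 ≥ 81/4 so v_max reached
t_a = 9/4; v_peak = 9
d_cruise = 153/4 − 81/4 = 18; t_c = 18/9 = 2
T = 2·9/4 + 2 = 13/2

t_a=9/4 t_c=2 v_peak=9 T=13/2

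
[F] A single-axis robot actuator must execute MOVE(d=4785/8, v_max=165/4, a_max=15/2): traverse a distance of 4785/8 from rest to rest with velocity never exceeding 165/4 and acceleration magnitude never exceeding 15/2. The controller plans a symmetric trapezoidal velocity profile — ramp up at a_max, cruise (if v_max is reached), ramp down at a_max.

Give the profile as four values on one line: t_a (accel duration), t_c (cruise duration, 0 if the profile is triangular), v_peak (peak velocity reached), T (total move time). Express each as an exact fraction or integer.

t_a=11/2 t_c=9 v_peak=165/4 T=20

v_max²/a_max = (165/4)²/(15/2) = 1815/8
4785/8 ≥ 1815/8 ⇒ cruise phase
t_a = (165/4)/(15/2) = 11/2; v_peak = 165/4
d_cruise = 4785/8 − 1815/8 = 1485/4; t_c = (1485/4)/(165/4) = 9
T = 2·11/2 + 9 = 20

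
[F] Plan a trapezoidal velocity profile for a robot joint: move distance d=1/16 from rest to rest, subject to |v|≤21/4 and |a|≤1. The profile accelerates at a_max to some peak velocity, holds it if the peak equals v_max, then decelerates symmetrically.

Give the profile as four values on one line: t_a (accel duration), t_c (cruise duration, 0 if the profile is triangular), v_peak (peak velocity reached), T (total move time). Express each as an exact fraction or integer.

t_a=1/4 t_c=0 v_peak=1/4 T=1/2

(v_max)²/a_max = (21/4)²/1 = 441/16
1/16 < 441/16 ⇒ no cruise
v_peak = √(1/16·1) = √(1/16) = 1/4
t_a = (1/4)/1 = 1/4; t_c = 0
T = 2·1/4 = 1/2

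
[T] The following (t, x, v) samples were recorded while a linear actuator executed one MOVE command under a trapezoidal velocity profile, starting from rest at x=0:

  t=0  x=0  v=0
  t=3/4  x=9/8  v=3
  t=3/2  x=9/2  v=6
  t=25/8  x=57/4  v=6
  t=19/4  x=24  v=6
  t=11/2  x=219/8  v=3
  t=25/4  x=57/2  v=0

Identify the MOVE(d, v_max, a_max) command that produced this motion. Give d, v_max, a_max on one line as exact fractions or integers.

final state: t=25/4, x=57/2, v=0 → d = 57/2
a_max = (3−0)/(3/4−0) = 4
max v = 6 over t∈[3/2,19/4] → v_max = 6
check: 6·(3/2+13/4) = 57/2 ✓

d=57/2 v_max=6 a_max=4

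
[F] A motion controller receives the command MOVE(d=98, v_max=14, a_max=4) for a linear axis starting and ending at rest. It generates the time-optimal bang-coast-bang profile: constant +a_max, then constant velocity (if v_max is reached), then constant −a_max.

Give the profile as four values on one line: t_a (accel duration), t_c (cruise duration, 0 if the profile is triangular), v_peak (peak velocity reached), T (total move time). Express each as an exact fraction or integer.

vₘ²/aₘ = 14²/4 = 49
98 ≥ 49 ⇒ cruise phase
t_a = 14/4 = 7/2; v_peak = 14
d_cruise = 98 − 49 = 49; t_c = 49/14 = 7/2
T = 2·7/2 + 7/2 = 21/2

t_a=7/2 t_c=7/2 v_peak=14 T=21/2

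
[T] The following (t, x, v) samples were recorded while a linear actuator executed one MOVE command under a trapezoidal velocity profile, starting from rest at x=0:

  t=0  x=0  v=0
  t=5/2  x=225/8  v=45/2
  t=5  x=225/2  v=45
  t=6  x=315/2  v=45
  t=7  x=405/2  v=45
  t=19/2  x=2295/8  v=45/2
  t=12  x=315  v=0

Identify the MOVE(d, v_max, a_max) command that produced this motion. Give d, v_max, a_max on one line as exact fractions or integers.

d=315 v_max=45 a_max=9

final state: t=12, x=315, v=0 → d = 315
a_max = (45/2−0)/(5/2−0) = 9
max v = 45 over t∈[5,7] → v_max = 45
check: 45·(5+2) = 315 ✓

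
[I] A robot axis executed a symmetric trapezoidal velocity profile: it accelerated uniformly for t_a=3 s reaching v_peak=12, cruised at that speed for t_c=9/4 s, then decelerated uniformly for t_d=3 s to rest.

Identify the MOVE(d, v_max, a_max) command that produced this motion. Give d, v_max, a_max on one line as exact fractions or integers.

d=63 v_max=12 a_max=4

a_max = 12/3 = 4
d_a = ½·12·3 = 18; d_c = 12·9/4 = 27
d = 2·18 + 27 = 63
t_c = 9/4 > 0 ⇒ limit active, v_max = 12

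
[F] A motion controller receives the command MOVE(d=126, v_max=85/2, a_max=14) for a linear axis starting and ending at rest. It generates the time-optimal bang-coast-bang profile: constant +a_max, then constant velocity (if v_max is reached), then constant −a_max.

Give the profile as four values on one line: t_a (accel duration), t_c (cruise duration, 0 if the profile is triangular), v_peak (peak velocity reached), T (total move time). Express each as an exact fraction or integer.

(v_max)²/a_max = (85/2)²/14 = 7225/56
126 < 7225/56 ⇒ no cruise
v_peak = √(126·14) = √1764 = 42
t_a = 42/14 = 3; t_c = 0
T = 2·3 = 6

t_a=3 t_c=0 v_peak=42 T=6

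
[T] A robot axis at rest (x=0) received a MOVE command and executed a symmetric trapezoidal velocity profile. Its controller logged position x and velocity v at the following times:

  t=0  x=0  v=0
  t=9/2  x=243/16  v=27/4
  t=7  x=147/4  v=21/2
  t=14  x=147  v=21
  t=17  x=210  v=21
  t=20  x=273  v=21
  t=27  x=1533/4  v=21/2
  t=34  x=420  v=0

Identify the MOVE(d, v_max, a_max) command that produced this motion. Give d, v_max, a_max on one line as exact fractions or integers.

final state: t=34, x=420, v=0 → d = 420
a_max = (27/4−0)/(9/2−0) = 3/2
max v = 21 over t∈[14,20] → v_max = 21
check: 21·(14+6) = 420 ✓

d=420 v_max=21 a_max=3/2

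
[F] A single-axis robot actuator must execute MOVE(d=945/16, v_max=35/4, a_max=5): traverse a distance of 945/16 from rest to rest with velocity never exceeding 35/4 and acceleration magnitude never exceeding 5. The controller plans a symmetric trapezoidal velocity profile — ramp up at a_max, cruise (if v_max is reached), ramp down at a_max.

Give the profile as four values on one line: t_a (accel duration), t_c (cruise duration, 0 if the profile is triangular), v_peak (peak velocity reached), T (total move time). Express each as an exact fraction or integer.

vₘ²/aₘ = (35/4)²/5 = 245/16
945/16 ≥ 245/16 so v_max reached
t_a = (35/4)/5 = 7/4; v_peak = 35/4
d_cruise = 945/16 − 245/16 = 175/4; t_c = (175/4)/(35/4) = 5
T = 2·7/4 + 5 = 17/2

t_a=7/4 t_c=5 v_peak=35/4 T=17/2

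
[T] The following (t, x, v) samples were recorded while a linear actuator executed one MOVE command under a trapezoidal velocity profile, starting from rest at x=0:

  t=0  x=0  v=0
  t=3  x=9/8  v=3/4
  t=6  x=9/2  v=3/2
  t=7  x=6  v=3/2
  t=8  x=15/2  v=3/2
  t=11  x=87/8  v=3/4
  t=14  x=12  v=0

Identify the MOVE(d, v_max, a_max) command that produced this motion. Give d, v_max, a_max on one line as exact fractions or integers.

d=12 v_max=3/2 a_max=1/4

final state: t=14, x=12, v=0 → d = 12
a_max = (3/4−0)/(3−0) = 1/4
max v = 3/2 over t∈[6,8] → v_max = 3/2
check: 3/2·(6+2) = 12 ✓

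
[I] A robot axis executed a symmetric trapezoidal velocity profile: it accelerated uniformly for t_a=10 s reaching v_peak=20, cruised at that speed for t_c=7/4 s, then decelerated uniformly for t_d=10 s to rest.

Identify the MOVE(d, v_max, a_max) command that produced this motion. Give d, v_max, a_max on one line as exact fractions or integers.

d=235 v_max=20 a_max=2

a_max = 20/10 = 2
d_a = ½·20·10 = 100; d_c = 20·7/4 = 35
d = 2·100 + 35 = 235
t_c = 7/4 > 0 → v_max = v_peak = 20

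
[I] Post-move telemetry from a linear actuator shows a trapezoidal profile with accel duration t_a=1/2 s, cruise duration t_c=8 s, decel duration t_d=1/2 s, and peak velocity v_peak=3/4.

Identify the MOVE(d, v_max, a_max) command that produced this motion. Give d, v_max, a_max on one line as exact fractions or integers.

d=51/8 v_max=3/4 a_max=3/2

a_max = (3/4)/(1/2) = 3/2
d_a = ½·3/4·1/2 = 3/16; d_c = 3/4·8 = 6
d = 2·3/16 + 6 = 51/8
t_c = 8 > 0 so v_max = 3/4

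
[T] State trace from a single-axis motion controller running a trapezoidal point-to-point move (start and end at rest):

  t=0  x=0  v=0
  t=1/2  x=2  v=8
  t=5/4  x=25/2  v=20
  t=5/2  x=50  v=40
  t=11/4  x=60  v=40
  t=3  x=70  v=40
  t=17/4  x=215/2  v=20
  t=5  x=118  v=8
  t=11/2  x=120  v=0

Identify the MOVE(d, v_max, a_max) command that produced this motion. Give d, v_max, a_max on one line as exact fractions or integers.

final state: t=11/2, x=120, v=0 → d = 120
a_max = (8−0)/(1/2−0) = 16
max v = 40 over t∈[5/2,3] → v_max = 40
check: 40·(5/2+1/2) = 120 ✓

d=120 v_max=40 a_max=16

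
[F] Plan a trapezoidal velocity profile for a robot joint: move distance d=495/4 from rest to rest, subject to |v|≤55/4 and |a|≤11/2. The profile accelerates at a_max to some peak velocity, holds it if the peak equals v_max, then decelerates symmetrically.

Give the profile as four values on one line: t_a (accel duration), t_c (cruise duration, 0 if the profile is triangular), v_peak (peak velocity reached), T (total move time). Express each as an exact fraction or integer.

t_a=5/2 t_c=13/2 v_peak=55/4 T=23/2

(v_max)²/a_max = (55/4)²/(11/2) = 275/8
495/4 ≥ 275/8 so v_max reached
t_a = (55/4)/(11/2) = 5/2; v_peak = 55/4
d_cruise = 495/4 − 275/8 = 715/8; t_c = (715/8)/(55/4) = 13/2
T = 2·5/2 + 13/2 = 23/2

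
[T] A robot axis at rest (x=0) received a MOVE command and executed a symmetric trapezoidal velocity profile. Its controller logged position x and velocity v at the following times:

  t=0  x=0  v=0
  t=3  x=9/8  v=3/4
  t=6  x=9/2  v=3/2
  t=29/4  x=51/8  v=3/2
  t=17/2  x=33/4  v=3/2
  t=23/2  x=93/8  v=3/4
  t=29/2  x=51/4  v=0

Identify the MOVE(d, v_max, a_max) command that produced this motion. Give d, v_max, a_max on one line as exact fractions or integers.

final state: t=29/2, x=51/4, v=0 → d = 51/4
a_max = (3/4−0)/(3−0) = 1/4
max v = 3/2 over t∈[6,17/2] → v_max = 3/2
check: 3/2·(6+5/2) = 51/4 ✓

d=51/4 v_max=3/2 a_max=1/4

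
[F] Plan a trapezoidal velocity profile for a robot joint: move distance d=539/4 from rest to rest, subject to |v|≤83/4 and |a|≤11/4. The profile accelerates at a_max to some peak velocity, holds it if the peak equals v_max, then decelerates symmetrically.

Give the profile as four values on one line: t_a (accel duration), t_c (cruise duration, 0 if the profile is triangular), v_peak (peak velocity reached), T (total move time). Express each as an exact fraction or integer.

t_a=7 t_c=0 v_peak=77/4 T=14

(v_max)²/a_max = (83/4)²/(11/4) = 6889/44
539/4 < 6889/44 ⇒ no cruise
v_peak = √(539/4·11/4) = √(5929/16) = 77/4
t_a = (77/4)/(11/4) = 7; t_c = 0
T = 2·7 = 14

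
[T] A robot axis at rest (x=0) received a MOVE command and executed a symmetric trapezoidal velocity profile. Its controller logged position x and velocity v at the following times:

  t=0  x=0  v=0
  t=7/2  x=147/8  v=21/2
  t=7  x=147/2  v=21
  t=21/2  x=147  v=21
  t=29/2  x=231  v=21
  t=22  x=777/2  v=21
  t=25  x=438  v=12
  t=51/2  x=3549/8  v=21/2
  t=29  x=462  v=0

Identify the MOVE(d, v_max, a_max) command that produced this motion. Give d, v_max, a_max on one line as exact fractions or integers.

d=462 v_max=21 a_max=3

final state: t=29, x=462, v=0 → d = 462
a_max = (21/2−0)/(7/2−0) = 3
max v = 21 over t∈[7,22] → v_max = 21
check: 21·(7+15) = 462 ✓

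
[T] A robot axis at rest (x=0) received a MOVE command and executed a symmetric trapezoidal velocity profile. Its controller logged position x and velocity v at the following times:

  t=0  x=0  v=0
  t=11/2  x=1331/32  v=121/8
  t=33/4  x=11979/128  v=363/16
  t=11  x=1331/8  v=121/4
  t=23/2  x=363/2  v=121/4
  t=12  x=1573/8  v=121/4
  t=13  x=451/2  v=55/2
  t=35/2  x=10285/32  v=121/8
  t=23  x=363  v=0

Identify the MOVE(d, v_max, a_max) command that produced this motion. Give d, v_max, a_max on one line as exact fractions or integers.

final state: t=23, x=363, v=0 → d = 363
a_max = (121/8−0)/(11/2−0) = 11/4
max v = 121/4 over t∈[11,12] → v_max = 121/4
check: 121/4·(11+1) = 363 ✓

d=363 v_max=121/4 a_max=11/4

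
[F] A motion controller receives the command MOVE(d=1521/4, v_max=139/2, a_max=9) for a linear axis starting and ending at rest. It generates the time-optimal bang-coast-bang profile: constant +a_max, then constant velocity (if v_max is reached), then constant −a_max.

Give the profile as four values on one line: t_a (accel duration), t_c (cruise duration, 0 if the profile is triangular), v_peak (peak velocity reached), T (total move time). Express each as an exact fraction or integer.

t_a=13/2 t_c=0 v_peak=117/2 T=13

vₘ²/aₘ = (139/2)²/9 = 19321/36
1521/4 < 19321/36 ⇒ no cruise
v_peak = √(1521/4·9) = √(13689/4) = 117/2
t_a = (117/2)/9 = 13/2; t_c = 0
T = 2·13/2 = 13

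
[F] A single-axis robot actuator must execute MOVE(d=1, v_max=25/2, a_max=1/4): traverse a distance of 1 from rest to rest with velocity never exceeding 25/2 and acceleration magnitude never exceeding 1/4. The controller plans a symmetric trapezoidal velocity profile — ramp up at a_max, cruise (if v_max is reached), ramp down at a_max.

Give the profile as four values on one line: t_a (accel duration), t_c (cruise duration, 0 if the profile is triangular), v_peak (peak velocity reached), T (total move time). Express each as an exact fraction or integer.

v_max²/a_max = (25/2)²/(1/4) = 625
1 < 625 ⇒ no cruise
v_peak = √(1·1/4) = √(1/4) = 1/2
t_a = (1/2)/(1/4) = 2; t_c = 0
T = 2·2 = 4

t_a=2 t_c=0 v_peak=1/2 T=4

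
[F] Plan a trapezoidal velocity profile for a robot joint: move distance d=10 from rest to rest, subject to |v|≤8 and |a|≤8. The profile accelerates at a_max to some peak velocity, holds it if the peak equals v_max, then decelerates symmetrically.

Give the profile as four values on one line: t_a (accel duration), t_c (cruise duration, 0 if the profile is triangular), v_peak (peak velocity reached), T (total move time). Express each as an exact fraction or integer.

t_a=1 t_c=1/4 v_peak=8 T=9/4

(v_max)²/a_max = 8²/8 = 8
10 ≥ 8 → trapezoidal
t_a = 8/8 = 1; v_peak = 8
d_cruise = 10 − 8 = 2; t_c = 2/8 = 1/4
T = 2·1 + 1/4 = 9/4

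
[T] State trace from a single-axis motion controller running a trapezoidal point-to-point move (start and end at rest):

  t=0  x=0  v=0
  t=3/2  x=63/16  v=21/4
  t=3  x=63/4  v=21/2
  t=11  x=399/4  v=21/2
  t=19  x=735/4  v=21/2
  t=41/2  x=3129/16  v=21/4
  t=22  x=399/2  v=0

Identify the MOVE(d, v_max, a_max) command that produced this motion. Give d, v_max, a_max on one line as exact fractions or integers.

final state: t=22, x=399/2, v=0 → d = 399/2
a_max = (21/4−0)/(3/2−0) = 7/2
max v = 21/2 over t∈[3,19] → v_max = 21/2
check: 21/2·(3+16) = 399/2 ✓

d=399/2 v_max=21/2 a_max=7/2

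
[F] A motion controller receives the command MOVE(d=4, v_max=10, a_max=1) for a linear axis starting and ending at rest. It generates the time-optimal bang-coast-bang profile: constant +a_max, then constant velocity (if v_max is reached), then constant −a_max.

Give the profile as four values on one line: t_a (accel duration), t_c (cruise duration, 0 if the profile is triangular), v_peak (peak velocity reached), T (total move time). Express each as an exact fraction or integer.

t_a=2 t_c=0 v_peak=2 T=4

vₘ²/aₘ = 10²/1 = 100
4 < 100 ⇒ no cruise
v_peak = √(4·1) = √4 = 2
t_a = 2/1 = 2; t_c = 0
T = 2·2 = 4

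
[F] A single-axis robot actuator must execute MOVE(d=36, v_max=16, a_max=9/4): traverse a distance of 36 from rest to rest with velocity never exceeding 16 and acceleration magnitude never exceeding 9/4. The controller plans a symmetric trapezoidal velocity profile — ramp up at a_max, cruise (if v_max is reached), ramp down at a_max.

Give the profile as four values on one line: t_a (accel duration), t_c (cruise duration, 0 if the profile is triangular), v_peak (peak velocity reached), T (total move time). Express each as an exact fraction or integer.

t_a=4 t_c=0 v_peak=9 T=8

vₘ²/aₘ = 16²/(9/4) = 1024/9
36 < 1024/9 so t_c = 0
v_peak = √(36·9/4) = √81 = 9
t_a = 9/(9/4) = 4; t_c = 0
T = 2·4 = 8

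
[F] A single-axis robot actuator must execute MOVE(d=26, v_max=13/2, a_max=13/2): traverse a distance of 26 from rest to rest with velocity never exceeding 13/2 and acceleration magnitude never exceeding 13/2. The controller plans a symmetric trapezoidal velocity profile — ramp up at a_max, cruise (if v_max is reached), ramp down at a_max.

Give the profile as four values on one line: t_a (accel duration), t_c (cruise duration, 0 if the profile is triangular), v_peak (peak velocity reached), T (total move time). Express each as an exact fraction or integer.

vₘ²/aₘ = (13/2)²/(13/2) = 13/2
26 ≥ 13/2 so v_max reached
t_a = (13/2)/(13/2) = 1; v_peak = 13/2
d_cruise = 26 − 13/2 = 39/2; t_c = (39/2)/(13/2) = 3
T = 2·1 + 3 = 5

t_a=1 t_c=3 v_peak=13/2 T=5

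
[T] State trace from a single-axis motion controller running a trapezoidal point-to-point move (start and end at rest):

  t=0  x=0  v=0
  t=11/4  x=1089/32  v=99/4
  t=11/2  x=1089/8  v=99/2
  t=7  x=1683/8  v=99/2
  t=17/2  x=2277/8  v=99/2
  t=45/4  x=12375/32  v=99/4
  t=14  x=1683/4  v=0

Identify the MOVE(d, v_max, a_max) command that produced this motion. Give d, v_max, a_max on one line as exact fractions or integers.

d=1683/4 v_max=99/2 a_max=9

final state: t=14, x=1683/4, v=0 → d = 1683/4
a_max = (99/4−0)/(11/4−0) = 9
max v = 99/2 over t∈[11/2,17/2] → v_max = 99/2
check: 99/2·(11/2+3) = 1683/4 ✓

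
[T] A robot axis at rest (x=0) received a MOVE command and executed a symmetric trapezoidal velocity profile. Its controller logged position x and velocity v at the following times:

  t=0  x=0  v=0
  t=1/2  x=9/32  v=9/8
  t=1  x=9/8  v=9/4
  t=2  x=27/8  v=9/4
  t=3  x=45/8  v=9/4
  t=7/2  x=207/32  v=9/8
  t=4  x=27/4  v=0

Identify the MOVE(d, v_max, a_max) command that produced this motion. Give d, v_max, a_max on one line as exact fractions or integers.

d=27/4 v_max=9/4 a_max=9/4

final state: t=4, x=27/4, v=0 → d = 27/4
a_max = (9/8−0)/(1/2−0) = 9/4
max v = 9/4 over t∈[1,3] → v_max = 9/4
check: 9/4·(1+2) = 27/4 ✓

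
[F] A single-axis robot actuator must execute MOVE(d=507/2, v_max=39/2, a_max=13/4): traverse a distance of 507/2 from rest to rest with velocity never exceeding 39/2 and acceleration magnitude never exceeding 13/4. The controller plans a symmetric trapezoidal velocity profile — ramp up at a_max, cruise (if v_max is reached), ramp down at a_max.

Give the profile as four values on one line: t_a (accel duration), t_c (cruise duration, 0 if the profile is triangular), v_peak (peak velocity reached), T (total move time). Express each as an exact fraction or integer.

t_a=6 t_c=7 v_peak=39/2 T=19

vₘ²/aₘ = (39/2)²/(13/4) = 117
507/2 ≥ 117 so v_max reached
t_a = (39/2)/(13/4) = 6; v_peak = 39/2
d_cruise = 507/2 − 117 = 273/2; t_c = (273/2)/(39/2) = 7
T = 2·6 + 7 = 19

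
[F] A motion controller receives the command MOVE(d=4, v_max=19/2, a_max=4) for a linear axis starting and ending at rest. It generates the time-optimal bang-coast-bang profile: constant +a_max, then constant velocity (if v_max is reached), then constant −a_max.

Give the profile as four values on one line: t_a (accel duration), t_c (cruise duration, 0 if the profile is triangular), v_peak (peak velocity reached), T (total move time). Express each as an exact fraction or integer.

(v_max)²/a_max = (19/2)²/4 = 361/16
4 < 361/16 → triangular
v_peak = √(4·4) = √16 = 4
t_a = 4/4 = 1; t_c = 0
T = 2·1 = 2

t_a=1 t_c=0 v_peak=4 T=2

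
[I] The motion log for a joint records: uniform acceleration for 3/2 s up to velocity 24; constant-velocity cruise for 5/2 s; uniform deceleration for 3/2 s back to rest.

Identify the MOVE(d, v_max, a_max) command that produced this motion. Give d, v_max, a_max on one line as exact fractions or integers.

a_max = 24/(3/2) = 16
d_a = ½·24·3/2 = 18; d_c = 24·5/2 = 60
d = 2·18 + 60 = 96
t_c = 5/2 > 0 ⇒ limit active, v_max = 24

d=96 v_max=24 a_max=16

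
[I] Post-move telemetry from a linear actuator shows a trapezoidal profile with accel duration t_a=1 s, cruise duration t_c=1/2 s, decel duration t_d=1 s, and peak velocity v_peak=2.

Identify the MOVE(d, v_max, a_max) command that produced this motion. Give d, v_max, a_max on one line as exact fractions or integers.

a_max = 2/1 = 2
d_a = ½·2·1 = 1; d_c = 2·1/2 = 1
d = 2·1 + 1 = 3
t_c = 1/2 > 0 → v_max = v_peak = 2

d=3 v_max=2 a_max=2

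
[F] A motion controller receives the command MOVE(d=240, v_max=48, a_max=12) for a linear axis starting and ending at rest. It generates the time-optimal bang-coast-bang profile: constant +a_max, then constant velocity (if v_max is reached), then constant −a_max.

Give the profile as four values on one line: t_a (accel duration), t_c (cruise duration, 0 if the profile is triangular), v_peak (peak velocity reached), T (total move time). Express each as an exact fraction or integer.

v_max²/a_max = 48²/12 = 192
240 ≥ 192 → trapezoidal
t_a = 48/12 = 4; v_peak = 48
d_cruise = 240 − 192 = 48; t_c = 48/48 = 1
T = 2·4 + 1 = 9

t_a=4 t_c=1 v_peak=48 T=9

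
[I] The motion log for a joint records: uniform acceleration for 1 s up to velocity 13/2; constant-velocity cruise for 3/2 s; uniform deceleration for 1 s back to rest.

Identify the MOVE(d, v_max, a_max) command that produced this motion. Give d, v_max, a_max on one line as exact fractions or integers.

a_max = (13/2)/1 = 13/2
d_a = ½·13/2·1 = 13/4; d_c = 13/2·3/2 = 39/4
d = 2·13/4 + 39/4 = 65/4
t_c = 3/2 > 0 so v_max = 13/2

d=65/4 v_max=13/2 a_max=13/2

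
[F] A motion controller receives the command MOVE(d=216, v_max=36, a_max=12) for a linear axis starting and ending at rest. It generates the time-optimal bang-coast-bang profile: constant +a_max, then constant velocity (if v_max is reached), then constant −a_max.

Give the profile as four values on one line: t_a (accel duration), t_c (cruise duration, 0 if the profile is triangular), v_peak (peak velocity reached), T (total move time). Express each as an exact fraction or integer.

(v_max)²/a_max = 36²/12 = 108
216 ≥ 108 → trapezoidal
t_a = 36/12 = 3; v_peak = 36
d_cruise = 216 − 108 = 108; t_c = 108/36 = 3
T = 2·3 + 3 = 9

t_a=3 t_c=3 v_peak=36 T=9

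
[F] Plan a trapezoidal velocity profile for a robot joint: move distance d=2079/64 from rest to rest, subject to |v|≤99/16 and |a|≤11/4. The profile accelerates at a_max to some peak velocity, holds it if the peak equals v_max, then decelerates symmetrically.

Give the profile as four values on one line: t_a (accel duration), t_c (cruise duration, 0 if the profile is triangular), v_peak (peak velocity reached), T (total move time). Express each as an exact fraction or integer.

t_a=9/4 t_c=3 v_peak=99/16 T=15/2

(v_max)²/a_max = (99/16)²/(11/4) = 891/64
2079/64 ≥ 891/64 so v_max reached
t_a = (99/16)/(11/4) = 9/4; v_peak = 99/16
d_cruise = 2079/64 − 891/64 = 297/16; t_c = (297/16)/(99/16) = 3
T = 2·9/4 + 3 = 15/2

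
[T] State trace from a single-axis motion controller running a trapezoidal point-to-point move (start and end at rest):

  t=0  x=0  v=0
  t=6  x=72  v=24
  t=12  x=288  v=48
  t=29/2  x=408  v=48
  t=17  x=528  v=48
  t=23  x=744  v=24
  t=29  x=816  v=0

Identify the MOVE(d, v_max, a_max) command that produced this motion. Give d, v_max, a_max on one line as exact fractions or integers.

d=816 v_max=48 a_max=4

final state: t=29, x=816, v=0 → d = 816
a_max = (24−0)/(6−0) = 4
max v = 48 over t∈[12,17] → v_max = 48
check: 48·(12+5) = 816 ✓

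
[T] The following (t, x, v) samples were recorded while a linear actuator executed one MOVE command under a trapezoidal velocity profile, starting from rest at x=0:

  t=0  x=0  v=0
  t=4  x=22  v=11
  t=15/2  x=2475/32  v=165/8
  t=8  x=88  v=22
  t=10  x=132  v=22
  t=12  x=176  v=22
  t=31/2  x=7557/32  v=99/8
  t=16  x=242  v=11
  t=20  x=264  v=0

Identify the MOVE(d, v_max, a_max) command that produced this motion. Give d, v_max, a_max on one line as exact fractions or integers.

final state: t=20, x=264, v=0 → d = 264
a_max = (11−0)/(4−0) = 11/4
max v = 22 over t∈[8,12] → v_max = 22
check: 22·(8+4) = 264 ✓

d=264 v_max=22 a_max=11/4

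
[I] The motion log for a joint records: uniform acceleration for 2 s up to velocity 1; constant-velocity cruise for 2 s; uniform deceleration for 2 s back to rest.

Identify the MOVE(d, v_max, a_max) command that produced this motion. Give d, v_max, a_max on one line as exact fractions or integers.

a_max = 1/2
d_a = ½·1·2 = 1; d_c = 1·2 = 2
d = 2·1 + 2 = 4
t_c = 2 > 0 so v_max = 1

d=4 v_max=1 a_max=1/2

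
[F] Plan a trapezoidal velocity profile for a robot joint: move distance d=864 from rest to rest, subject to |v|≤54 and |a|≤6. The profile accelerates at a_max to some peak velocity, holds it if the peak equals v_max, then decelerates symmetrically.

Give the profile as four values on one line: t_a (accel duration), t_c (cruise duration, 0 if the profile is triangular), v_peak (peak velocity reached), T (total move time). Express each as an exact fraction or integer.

t_a=9 t_c=7 v_peak=54 T=25

(v_max)²/a_max = 54²/6 = 486
864 ≥ 486 → trapezoidal
t_a = 54/6 = 9; v_peak = 54
d_cruise = 864 − 486 = 378; t_c = 378/54 = 7
T = 2·9 + 7 = 25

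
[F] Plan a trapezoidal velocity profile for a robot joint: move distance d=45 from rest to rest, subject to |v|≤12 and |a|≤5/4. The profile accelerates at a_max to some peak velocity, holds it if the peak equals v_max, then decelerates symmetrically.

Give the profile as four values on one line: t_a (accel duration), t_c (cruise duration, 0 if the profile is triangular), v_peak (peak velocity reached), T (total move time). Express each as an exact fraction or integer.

t_a=6 t_c=0 v_peak=15/2 T=12

v_max²/a_max = 12²/(5/4) = 576/5
45 < 576/5 so t_c = 0
v_peak = √(45·5/4) = √(225/4) = 15/2
t_a = (15/2)/(5/4) = 6; t_c = 0
T = 2·6 = 12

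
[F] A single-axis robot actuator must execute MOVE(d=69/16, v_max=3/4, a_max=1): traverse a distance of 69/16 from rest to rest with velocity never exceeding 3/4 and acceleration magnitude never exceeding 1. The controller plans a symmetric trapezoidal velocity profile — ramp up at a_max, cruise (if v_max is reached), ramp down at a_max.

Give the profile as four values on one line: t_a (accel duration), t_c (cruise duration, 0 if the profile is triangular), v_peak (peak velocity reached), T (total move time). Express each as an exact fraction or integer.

t_a=3/4 t_c=5 v_peak=3/4 T=13/2

vₘ²/aₘ = (3/4)²/1 = 9/16
69/16 ≥ 9/16 so v_max reached
t_a = (3/4)/1 = 3/4; v_peak = 3/4
d_cruise = 69/16 − 9/16 = 15/4; t_c = (15/4)/(3/4) = 5
T = 2·3/4 + 5 = 13/2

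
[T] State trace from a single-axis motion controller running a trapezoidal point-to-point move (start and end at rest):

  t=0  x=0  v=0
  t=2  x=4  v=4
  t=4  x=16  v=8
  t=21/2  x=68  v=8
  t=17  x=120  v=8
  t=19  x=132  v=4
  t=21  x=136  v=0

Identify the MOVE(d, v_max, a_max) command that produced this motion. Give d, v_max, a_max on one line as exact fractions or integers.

final state: t=21, x=136, v=0 → d = 136
a_max = (4−0)/(2−0) = 2
max v = 8 over t∈[4,17] → v_max = 8
check: 8·(4+13) = 136 ✓

d=136 v_max=8 a_max=2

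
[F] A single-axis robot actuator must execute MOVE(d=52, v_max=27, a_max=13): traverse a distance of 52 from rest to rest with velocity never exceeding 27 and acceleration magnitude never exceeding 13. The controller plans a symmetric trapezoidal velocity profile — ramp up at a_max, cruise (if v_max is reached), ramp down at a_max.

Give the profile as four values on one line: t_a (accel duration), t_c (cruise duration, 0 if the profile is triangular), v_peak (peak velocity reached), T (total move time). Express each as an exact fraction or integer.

t_a=2 t_c=0 v_peak=26 T=4

vₘ²/aₘ = 27²/13 = 729/13
52 < 729/13 ⇒ no cruise
v_peak = √(52·13) = √676 = 26
t_a = 26/13 = 2; t_c = 0
T = 2·2 = 4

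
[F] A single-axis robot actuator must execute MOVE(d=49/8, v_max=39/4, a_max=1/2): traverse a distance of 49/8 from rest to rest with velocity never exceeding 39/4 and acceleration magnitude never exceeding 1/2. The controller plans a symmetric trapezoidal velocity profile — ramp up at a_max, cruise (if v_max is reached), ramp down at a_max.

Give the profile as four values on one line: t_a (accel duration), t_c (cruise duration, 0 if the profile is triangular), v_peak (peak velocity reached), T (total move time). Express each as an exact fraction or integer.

t_a=7/2 t_c=0 v_peak=7/4 T=7

vₘ²/aₘ = (39/4)²/(1/2) = 1521/8
49/8 < 1521/8 so t_c = 0
v_peak = √(49/8·1/2) = √(49/16) = 7/4
t_a = (7/4)/(1/2) = 7/2; t_c = 0
T = 2·7/2 = 7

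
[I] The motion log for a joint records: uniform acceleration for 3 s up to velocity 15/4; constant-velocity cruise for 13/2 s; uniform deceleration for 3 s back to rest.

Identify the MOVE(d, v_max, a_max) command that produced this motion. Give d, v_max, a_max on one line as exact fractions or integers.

a_max = (15/4)/3 = 5/4
d_a = ½·15/4·3 = 45/8; d_c = 15/4·13/2 = 195/8
d = 2·45/8 + 195/8 = 285/8
t_c = 13/2 > 0 so v_max = 15/4

d=285/8 v_max=15/4 a_max=5/4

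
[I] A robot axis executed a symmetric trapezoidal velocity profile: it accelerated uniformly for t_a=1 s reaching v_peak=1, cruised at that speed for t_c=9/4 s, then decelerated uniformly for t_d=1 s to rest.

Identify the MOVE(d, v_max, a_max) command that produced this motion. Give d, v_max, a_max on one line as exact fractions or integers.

a_max = 1/1 = 1
d_a = ½·1·1 = 1/2; d_c = 1·9/4 = 9/4
d = 2·1/2 + 9/4 = 13/4
t_c = 9/4 > 0 ⇒ limit active, v_max = 1

d=13/4 v_max=1 a_max=1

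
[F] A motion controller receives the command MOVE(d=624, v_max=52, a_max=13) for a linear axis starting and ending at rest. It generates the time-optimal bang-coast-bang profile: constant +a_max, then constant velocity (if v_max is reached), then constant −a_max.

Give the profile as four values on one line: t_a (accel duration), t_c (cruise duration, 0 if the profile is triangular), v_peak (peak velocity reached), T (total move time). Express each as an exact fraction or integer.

v_max²/a_max = 52²/13 = 208
624 ≥ 208 ⇒ cruise phase
t_a = 52/13 = 4; v_peak = 52
d_cruise = 624 − 208 = 416; t_c = 416/52 = 8
T = 2·4 + 8 = 16

t_a=4 t_c=8 v_peak=52 T=16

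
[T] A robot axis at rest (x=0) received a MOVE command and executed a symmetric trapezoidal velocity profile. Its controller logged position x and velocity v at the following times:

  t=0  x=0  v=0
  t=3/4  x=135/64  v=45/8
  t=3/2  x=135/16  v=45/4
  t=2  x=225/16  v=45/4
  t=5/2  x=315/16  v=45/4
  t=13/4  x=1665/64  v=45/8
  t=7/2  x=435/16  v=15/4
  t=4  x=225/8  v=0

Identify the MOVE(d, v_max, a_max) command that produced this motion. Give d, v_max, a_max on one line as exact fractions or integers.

d=225/8 v_max=45/4 a_max=15/2

final state: t=4, x=225/8, v=0 → d = 225/8
a_max = (45/8−0)/(3/4−0) = 15/2
max v = 45/4 over t∈[3/2,5/2] → v_max = 45/4
check: 45/4·(3/2+1) = 225/8 ✓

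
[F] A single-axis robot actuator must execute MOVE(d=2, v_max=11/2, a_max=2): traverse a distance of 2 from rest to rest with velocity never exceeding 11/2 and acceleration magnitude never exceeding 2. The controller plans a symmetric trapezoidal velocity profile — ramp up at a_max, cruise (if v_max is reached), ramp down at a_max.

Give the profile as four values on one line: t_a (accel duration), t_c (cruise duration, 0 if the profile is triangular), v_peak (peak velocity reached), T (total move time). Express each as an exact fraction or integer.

vₘ²/aₘ = (11/2)²/2 = 121/8
2 < 121/8 so t_c = 0
v_peak = √(2·2) = √4 = 2
t_a = 2/2 = 1; t_c = 0
T = 2·1 = 2

t_a=1 t_c=0 v_peak=2 T=2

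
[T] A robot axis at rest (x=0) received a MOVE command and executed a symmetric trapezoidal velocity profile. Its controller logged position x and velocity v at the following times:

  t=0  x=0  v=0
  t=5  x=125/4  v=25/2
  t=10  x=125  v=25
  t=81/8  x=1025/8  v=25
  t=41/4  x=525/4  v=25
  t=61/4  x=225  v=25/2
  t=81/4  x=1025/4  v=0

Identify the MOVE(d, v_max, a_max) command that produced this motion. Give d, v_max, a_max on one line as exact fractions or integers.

d=1025/4 v_max=25 a_max=5/2

final state: t=81/4, x=1025/4, v=0 → d = 1025/4
a_max = (25/2−0)/(5−0) = 5/2
max v = 25 over t∈[10,41/4] → v_max = 25
check: 25·(10+1/4) = 1025/4 ✓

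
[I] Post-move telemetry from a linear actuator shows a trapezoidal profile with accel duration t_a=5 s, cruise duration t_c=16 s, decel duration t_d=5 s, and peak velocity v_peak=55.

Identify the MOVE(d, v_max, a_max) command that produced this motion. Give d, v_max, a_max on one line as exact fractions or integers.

a_max = 55/5 = 11
d_a = ½·55·5 = 275/2; d_c = 55·16 = 880
d = 2·275/2 + 880 = 1155
t_c = 16 > 0 → v_max = v_peak = 55

d=1155 v_max=55 a_max=11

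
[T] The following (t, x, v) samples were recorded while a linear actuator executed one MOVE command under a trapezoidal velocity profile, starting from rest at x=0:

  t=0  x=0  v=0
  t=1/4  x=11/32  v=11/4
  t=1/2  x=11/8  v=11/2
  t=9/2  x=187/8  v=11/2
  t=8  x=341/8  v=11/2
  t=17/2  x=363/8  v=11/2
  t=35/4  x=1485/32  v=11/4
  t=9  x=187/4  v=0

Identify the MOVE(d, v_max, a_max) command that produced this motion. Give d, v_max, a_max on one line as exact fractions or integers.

final state: t=9, x=187/4, v=0 → d = 187/4
a_max = (11/4−0)/(1/4−0) = 11
max v = 11/2 over t∈[1/2,17/2] → v_max = 11/2
check: 11/2·(1/2+8) = 187/4 ✓

d=187/4 v_max=11/2 a_max=11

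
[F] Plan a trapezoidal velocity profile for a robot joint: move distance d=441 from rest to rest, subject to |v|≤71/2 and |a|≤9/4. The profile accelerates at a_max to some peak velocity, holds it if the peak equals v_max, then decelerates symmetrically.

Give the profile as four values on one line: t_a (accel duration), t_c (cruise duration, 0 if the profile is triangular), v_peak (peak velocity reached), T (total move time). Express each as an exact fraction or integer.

t_a=14 t_c=0 v_peak=63/2 T=28

(v_max)²/a_max = (71/2)²/(9/4) = 5041/9
441 < 5041/9 so t_c = 0
v_peak = √(441·9/4) = √(3969/4) = 63/2
t_a = (63/2)/(9/4) = 14; t_c = 0
T = 2·14 = 28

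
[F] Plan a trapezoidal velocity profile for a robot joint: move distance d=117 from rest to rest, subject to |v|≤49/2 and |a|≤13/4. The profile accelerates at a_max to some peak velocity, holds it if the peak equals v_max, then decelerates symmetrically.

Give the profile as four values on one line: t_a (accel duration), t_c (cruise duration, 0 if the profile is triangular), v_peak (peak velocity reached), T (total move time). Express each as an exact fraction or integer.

t_a=6 t_c=0 v_peak=39/2 T=12

(v_max)²/a_max = (49/2)²/(13/4) = 2401/13
117 < 2401/13 ⇒ no cruise
v_peak = √(117·13/4) = √(1521/4) = 39/2
t_a = (39/2)/(13/4) = 6; t_c = 0
T = 2·6 = 12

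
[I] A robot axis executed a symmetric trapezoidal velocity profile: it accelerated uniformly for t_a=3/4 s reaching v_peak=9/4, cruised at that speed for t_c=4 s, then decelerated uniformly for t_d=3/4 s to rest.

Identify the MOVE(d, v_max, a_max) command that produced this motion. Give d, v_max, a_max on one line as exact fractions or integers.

a_max = (9/4)/(3/4) = 3
d_a = ½·9/4·3/4 = 27/32; d_c = 9/4·4 = 9
d = 2·27/32 + 9 = 171/16
t_c = 4 > 0 so v_max = 9/4

d=171/16 v_max=9/4 a_max=3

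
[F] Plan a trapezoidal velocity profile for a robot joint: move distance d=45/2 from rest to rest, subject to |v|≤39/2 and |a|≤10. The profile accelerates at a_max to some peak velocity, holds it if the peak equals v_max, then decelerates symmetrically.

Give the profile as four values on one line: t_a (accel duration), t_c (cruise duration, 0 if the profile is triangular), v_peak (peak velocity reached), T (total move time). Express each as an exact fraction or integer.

v_max²/a_max = (39/2)²/10 = 1521/40
45/2 < 1521/40 ⇒ no cruise
v_peak = √(45/2·10) = √225 = 15
t_a = 15/10 = 3/2; t_c = 0
T = 2·3/2 = 3

t_a=3/2 t_c=0 v_peak=15 T=3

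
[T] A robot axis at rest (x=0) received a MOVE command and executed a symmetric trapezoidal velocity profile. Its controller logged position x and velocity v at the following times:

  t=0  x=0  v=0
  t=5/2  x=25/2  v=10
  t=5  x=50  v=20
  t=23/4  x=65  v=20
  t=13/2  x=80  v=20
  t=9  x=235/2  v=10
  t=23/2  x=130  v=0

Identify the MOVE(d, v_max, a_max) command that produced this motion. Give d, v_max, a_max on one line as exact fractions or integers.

final state: t=23/2, x=130, v=0 → d = 130
a_max = (10−0)/(5/2−0) = 4
max v = 20 over t∈[5,13/2] → v_max = 20
check: 20·(5+3/2) = 130 ✓

d=130 v_max=20 a_max=4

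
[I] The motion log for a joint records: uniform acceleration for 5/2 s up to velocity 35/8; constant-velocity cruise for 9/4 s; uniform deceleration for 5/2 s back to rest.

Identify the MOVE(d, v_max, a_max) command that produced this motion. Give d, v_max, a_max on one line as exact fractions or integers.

d=665/32 v_max=35/8 a_max=7/4

a_max = (35/8)/(5/2) = 7/4
d_a = ½·35/8·5/2 = 175/32; d_c = 35/8·9/4 = 315/32
d = 2·175/32 + 315/32 = 665/32
t_c = 9/4 > 0 → v_max = v_peak = 35/8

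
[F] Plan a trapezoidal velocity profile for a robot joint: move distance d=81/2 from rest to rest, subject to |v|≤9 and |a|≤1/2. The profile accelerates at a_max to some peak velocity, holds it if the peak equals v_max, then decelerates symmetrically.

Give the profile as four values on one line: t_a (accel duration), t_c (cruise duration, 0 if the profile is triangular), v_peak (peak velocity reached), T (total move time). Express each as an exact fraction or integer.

t_a=9 t_c=0 v_peak=9/2 T=18

vₘ²/aₘ = 9²/(1/2) = 162
81/2 < 162 → triangular
v_peak = √(81/2·1/2) = √(81/4) = 9/2
t_a = (9/2)/(1/2) = 9; t_c = 0
T = 2·9 = 18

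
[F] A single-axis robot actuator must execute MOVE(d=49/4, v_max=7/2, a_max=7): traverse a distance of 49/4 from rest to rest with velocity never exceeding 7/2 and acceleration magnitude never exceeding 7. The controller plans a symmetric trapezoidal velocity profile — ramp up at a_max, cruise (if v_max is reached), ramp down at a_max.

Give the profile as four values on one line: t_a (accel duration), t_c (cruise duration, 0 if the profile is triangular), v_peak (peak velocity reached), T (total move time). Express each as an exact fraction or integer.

(v_max)²/a_max = (7/2)²/7 = 7/4
49/4 ≥ 7/4 so v_max reached
t_a = (7/2)/7 = 1/2; v_peak = 7/2
d_cruise = 49/4 − 7/4 = 21/2; t_c = (21/2)/(7/2) = 3
T = 2·1/2 + 3 = 4

t_a=1/2 t_c=3 v_peak=7/2 T=4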